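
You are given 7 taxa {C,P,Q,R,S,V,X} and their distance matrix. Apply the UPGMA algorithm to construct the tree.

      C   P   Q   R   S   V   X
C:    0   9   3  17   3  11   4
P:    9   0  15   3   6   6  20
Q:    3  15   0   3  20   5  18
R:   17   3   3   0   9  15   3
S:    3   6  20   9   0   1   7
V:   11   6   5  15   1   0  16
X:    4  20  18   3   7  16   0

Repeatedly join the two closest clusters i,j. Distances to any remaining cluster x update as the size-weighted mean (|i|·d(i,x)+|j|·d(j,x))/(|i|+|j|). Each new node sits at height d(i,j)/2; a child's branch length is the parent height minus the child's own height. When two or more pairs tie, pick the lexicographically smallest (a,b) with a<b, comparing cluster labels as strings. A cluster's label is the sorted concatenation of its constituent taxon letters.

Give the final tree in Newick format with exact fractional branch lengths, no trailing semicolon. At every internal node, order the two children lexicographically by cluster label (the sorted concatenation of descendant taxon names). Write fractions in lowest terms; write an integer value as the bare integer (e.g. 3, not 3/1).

iteration 1: select S,V (d=1); attach at lengths (1/2, 1/2); label the merged cluster SV
  updated: d(C,SV)=7, d(P,SV)=6, d(Q,SV)=25/2, d(R,SV)=12, d(SV,X)=23/2
iteration 2: select C,Q (d=3); attach at lengths (3/2, 3/2); label the merged cluster CQ
  updated: d(CQ,P)=12, d(CQ,R)=10, d(CQ,SV)=39/4, d(CQ,X)=11
iteration 3: select P,R (d=3); attach at lengths (3/2, 3/2); label the merged cluster PR
  updated: d(CQ,PR)=11, d(PR,SV)=9, d(PR,X)=23/2
iteration 4: select PR,SV (d=9); attach at lengths (3, 4); label the merged cluster PRSV
  updated: d(CQ,PRSV)=83/8, d(PRSV,X)=23/2
iteration 5: select CQ,PRSV (d=83/8); attach at lengths (59/16, 11/16); label the merged cluster CPQRSV
  updated: d(CPQRSV,X)=34/3
iteration 6: select CPQRSV,X (d=34/3); attach at lengths (23/48, 17/3); label the merged cluster CPQRSVX
final tree: (((C:3/2,Q:3/2):59/16,((P:3/2,R:3/2):3,(S:1/2,V:1/2):4):11/16):23/48,X:17/3)
total length: 1177/48

(((C:3/2,Q:3/2):59/16,((P:3/2,R:3/2):3,(S:1/2,V:1/2):4):11/16):23/48,X:17/3)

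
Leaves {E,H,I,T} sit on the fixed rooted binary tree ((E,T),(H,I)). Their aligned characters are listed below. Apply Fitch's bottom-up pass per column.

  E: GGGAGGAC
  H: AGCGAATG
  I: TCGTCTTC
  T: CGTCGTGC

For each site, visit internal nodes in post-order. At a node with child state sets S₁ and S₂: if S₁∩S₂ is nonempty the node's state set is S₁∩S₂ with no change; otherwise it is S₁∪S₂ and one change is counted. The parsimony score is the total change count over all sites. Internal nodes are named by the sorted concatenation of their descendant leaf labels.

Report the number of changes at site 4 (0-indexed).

[col 0] ET: children E:{G}, T:{C} ∪→ {C,G}; cost 1
[col 0] HI: children H:{A}, I:{T} ∪→ {A,T}; cost 1
[col 0] EHIT: children ET:{C,G}, HI:{A,T} ∪→ {A,C,G,T}; cost 1
[col 1] ET: children E:{G}, T:{G} ∩→ {G}; cost 0
[col 1] HI: children H:{G}, I:{C} ∪→ {C,G}; cost 1
[col 1] EHIT: children ET:{G}, HI:{C,G} ∩→ {G}; cost 0
[col 2] ET: children E:{G}, T:{T} ∪→ {G,T}; cost 1
[col 2] HI: children H:{C}, I:{G} ∪→ {C,G}; cost 1
[col 2] EHIT: children ET:{G,T}, HI:{C,G} ∩→ {G}; cost 0
[col 3] ET: children E:{A}, T:{C} ∪→ {A,C}; cost 1
[col 3] HI: children H:{G}, I:{T} ∪→ {G,T}; cost 1
[col 3] EHIT: children ET:{A,C}, HI:{G,T} ∪→ {A,C,G,T}; cost 1
[col 4] ET: children E:{G}, T:{G} ∩→ {G}; cost 0
[col 4] HI: children H:{A}, I:{C} ∪→ {A,C}; cost 1
[col 4] EHIT: children ET:{G}, HI:{A,C} ∪→ {A,C,G}; cost 1
[col 5] ET: children E:{G}, T:{T} ∪→ {G,T}; cost 1
[col 5] HI: children H:{A}, I:{T} ∪→ {A,T}; cost 1
[col 5] EHIT: children ET:{G,T}, HI:{A,T} ∩→ {T}; cost 0
[col 6] ET: children E:{A}, T:{G} ∪→ {A,G}; cost 1
[col 6] HI: children H:{T}, I:{T} ∩→ {T}; cost 0
[col 6] EHIT: children ET:{A,G}, HI:{T} ∪→ {A,G,T}; cost 1
[col 7] ET: children E:{C}, T:{C} ∩→ {C}; cost 0
[col 7] HI: children H:{G}, I:{C} ∪→ {C,G}; cost 1
[col 7] EHIT: children ET:{C}, HI:{C,G} ∩→ {C}; cost 0
per-site changes: [3, 1, 2, 3, 2, 2, 2, 1]; total = 16

2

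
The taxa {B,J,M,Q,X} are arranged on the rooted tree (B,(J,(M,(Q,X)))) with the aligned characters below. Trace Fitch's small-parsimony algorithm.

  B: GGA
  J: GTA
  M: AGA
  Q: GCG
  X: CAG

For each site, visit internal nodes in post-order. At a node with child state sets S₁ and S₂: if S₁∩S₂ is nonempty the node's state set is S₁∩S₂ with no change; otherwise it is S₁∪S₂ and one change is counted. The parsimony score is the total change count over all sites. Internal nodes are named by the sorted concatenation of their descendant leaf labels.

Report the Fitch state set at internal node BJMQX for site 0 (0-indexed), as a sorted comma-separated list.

site 0, node QX: Q={G} ∪ X={C} → {C,G} (+1)
site 0, node MQX: M={A} ∪ QX={C,G} → {A,C,G} (+1)
site 0, node JMQX: J={G} ∩ MQX={A,C,G} → {G} (+0)
site 0, node BJMQX: B={G} ∩ JMQX={G} → {G} (+0)
site 1, node QX: Q={C} ∪ X={A} → {A,C} (+1)
site 1, node MQX: M={G} ∪ QX={A,C} → {A,C,G} (+1)
site 1, node JMQX: J={T} ∪ MQX={A,C,G} → {A,C,G,T} (+1)
site 1, node BJMQX: B={G} ∩ JMQX={A,C,G,T} → {G} (+0)
site 2, node QX: Q={G} ∩ X={G} → {G} (+0)
site 2, node MQX: M={A} ∪ QX={G} → {A,G} (+1)
site 2, node JMQX: J={A} ∩ MQX={A,G} → {A} (+0)
site 2, node BJMQX: B={A} ∩ JMQX={A} → {A} (+0)
per-site changes: [2, 3, 1]; total = 6

G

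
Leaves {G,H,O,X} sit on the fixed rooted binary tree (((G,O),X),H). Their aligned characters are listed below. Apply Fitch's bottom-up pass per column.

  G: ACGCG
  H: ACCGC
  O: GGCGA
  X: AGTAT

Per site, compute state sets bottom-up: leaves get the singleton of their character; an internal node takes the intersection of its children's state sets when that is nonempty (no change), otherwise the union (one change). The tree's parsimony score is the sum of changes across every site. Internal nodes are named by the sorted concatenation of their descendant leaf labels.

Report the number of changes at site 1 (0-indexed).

site 0, node GO: G={A} ∪ O={G} → {A,G} (+1)
site 0, node GOX: GO={A,G} ∩ X={A} → {A} (+0)
site 0, node GHOX: GOX={A} ∩ H={A} → {A} (+0)
site 1, node GO: G={C} ∪ O={G} → {C,G} (+1)
site 1, node GOX: GO={C,G} ∩ X={G} → {G} (+0)
site 1, node GHOX: GOX={G} ∪ H={C} → {C,G} (+1)
site 2, node GO: G={G} ∪ O={C} → {C,G} (+1)
site 2, node GOX: GO={C,G} ∪ X={T} → {C,G,T} (+1)
site 2, node GHOX: GOX={C,G,T} ∩ H={C} → {C} (+0)
site 3, node GO: G={C} ∪ O={G} → {C,G} (+1)
site 3, node GOX: GO={C,G} ∪ X={A} → {A,C,G} (+1)
site 3, node GHOX: GOX={A,C,G} ∩ H={G} → {G} (+0)
site 4, node GO: G={G} ∪ O={A} → {A,G} (+1)
site 4, node GOX: GO={A,G} ∪ X={T} → {A,G,T} (+1)
site 4, node GHOX: GOX={A,G,T} ∪ H={C} → {A,C,G,T} (+1)
per-site changes: [1, 2, 2, 2, 3]; total = 10

2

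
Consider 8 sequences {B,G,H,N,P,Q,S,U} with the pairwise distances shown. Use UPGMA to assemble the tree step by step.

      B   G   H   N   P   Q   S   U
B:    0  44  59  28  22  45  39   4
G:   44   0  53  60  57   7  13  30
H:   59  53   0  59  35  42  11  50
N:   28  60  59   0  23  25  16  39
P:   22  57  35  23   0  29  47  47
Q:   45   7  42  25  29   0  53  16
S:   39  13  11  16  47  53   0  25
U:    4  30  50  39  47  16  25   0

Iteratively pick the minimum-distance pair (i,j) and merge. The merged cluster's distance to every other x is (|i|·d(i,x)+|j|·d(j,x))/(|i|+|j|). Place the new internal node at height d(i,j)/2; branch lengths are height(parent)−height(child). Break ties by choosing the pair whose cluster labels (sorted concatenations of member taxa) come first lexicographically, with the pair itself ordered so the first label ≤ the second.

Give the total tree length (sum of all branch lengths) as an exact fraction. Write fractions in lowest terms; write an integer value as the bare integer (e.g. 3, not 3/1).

step 1: merge (B,U) at d=4; branch lengths B→2, U→2; new cluster BU
  updated: d(BU,G)=37, d(BU,H)=109/2, d(BU,N)=67/2, d(BU,P)=69/2, d(BU,Q)=61/2, d(BU,S)=32
step 2: merge (G,Q) at d=7; branch lengths G→7/2, Q→7/2; new cluster GQ
  updated: d(BU,GQ)=135/4, d(GQ,H)=95/2, d(GQ,N)=85/2, d(GQ,P)=43, d(GQ,S)=33
step 3: merge (H,S) at d=11; branch lengths H→11/2, S→11/2; new cluster HS
  updated: d(BU,HS)=173/4, d(GQ,HS)=161/4, d(HS,N)=75/2, d(HS,P)=41
step 4: merge (N,P) at d=23; branch lengths N→23/2, P→23/2; new cluster NP
  updated: d(BU,NP)=34, d(GQ,NP)=171/4, d(HS,NP)=157/4
step 5: merge (BU,GQ) at d=135/4; branch lengths BU→119/8, GQ→107/8; new cluster BGQU
  updated: d(BGQU,HS)=167/4, d(BGQU,NP)=307/8
step 6: merge (BGQU,NP) at d=307/8; branch lengths BGQU→37/16, NP→123/16; new cluster BGNPQU
  updated: d(BGNPQU,HS)=491/12
step 7: merge (BGNPQU,HS) at d=491/12; branch lengths BGNPQU→61/48, HS→359/24; new cluster BGHNPQSU
final tree: ((((B:2,U:2):119/8,(G:7/2,Q:7/2):107/8):37/16,(N:23/2,P:23/2):123/16):61/48,(H:11/2,S:11/2):359/24)
total length: 4775/48

4775/48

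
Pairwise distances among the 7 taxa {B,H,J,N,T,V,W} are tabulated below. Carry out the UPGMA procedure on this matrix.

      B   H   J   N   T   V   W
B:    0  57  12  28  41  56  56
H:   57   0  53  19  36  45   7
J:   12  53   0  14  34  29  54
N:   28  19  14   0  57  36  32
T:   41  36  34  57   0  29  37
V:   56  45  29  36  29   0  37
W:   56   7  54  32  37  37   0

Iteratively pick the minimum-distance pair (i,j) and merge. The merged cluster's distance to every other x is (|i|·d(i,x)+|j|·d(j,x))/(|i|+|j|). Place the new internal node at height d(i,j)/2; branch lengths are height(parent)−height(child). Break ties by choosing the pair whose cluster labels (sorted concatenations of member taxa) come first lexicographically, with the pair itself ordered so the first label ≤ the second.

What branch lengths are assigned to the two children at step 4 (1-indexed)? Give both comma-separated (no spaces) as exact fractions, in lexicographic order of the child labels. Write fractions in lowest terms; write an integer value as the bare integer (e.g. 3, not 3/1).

29/2,29/2

1. join H+W (d=7) ⇒ HW; edges |H|=7/2, |W|=7/2
  updated: d(B,HW)=113/2, d(HW,J)=107/2, d(HW,N)=51/2, d(HW,T)=73/2, d(HW,V)=41
2. join B+J (d=12) ⇒ BJ; edges |B|=6, |J|=6
  updated: d(BJ,HW)=55, d(BJ,N)=21, d(BJ,T)=75/2, d(BJ,V)=85/2
3. join BJ+N (d=21) ⇒ BJN; edges |BJ|=9/2, |N|=21/2
  updated: d(BJN,HW)=271/6, d(BJN,T)=44, d(BJN,V)=121/3
4. join T+V (d=29) ⇒ TV; edges |T|=29/2, |V|=29/2
  updated: d(BJN,TV)=253/6, d(HW,TV)=155/4
5. join HW+TV (d=155/4) ⇒ HTVW; edges |HW|=127/8, |TV|=39/8
  updated: d(BJN,HTVW)=131/3
6. join BJN+HTVW (d=131/3) ⇒ BHJNTVW; edges |BJN|=34/3, |HTVW|=59/24
final tree: (((B:6,J:6):9/2,N:21/2):34/3,((H:7/2,W:7/2):127/8,(T:29/2,V:29/2):39/8):59/24)
total length: 2341/24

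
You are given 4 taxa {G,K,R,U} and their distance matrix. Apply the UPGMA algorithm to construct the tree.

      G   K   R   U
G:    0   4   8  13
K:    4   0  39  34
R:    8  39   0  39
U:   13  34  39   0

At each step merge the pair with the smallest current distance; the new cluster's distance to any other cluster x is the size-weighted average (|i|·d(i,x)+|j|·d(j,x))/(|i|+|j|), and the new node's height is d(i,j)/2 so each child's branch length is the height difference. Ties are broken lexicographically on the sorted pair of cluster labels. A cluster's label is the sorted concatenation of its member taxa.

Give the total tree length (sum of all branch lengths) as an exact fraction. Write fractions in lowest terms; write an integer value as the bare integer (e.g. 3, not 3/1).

509/12

iteration 1: select G,K (d=4); attach at lengths (2, 2); label the merged cluster GK
  updated: d(GK,R)=47/2, d(GK,U)=47/2
iteration 2: select GK,R (d=47/2); attach at lengths (39/4, 47/4); label the merged cluster GKR
  updated: d(GKR,U)=86/3
iteration 3: select GKR,U (d=86/3); attach at lengths (31/12, 43/3); label the merged cluster GKRU
final tree: (((G:2,K:2):39/4,R:47/4):31/12,U:43/3)
total length: 509/12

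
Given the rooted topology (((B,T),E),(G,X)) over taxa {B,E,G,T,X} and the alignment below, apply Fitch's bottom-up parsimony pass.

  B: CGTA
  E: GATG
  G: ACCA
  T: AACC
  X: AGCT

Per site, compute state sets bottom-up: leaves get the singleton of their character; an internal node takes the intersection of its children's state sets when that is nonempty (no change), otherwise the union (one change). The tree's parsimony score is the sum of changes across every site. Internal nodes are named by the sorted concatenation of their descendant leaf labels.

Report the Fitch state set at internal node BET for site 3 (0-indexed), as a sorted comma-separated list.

A,C,G

BT@0: {C} ∪ {A} = {A,C} (union, +1)
BET@0: {A,C} ∪ {G} = {A,C,G} (union, +1)
GX@0: {A} ∩ {A} = {A} (intersection, +0)
BEGTX@0: {A,C,G} ∩ {A} = {A} (intersection, +0)
BT@1: {G} ∪ {A} = {A,G} (union, +1)
BET@1: {A,G} ∩ {A} = {A} (intersection, +0)
GX@1: {C} ∪ {G} = {C,G} (union, +1)
BEGTX@1: {A} ∪ {C,G} = {A,C,G} (union, +1)
BT@2: {T} ∪ {C} = {C,T} (union, +1)
BET@2: {C,T} ∩ {T} = {T} (intersection, +0)
GX@2: {C} ∩ {C} = {C} (intersection, +0)
BEGTX@2: {T} ∪ {C} = {C,T} (union, +1)
BT@3: {A} ∪ {C} = {A,C} (union, +1)
BET@3: {A,C} ∪ {G} = {A,C,G} (union, +1)
GX@3: {A} ∪ {T} = {A,T} (union, +1)
BEGTX@3: {A,C,G} ∩ {A,T} = {A} (intersection, +0)
per-site changes: [2, 3, 2, 3]; total = 10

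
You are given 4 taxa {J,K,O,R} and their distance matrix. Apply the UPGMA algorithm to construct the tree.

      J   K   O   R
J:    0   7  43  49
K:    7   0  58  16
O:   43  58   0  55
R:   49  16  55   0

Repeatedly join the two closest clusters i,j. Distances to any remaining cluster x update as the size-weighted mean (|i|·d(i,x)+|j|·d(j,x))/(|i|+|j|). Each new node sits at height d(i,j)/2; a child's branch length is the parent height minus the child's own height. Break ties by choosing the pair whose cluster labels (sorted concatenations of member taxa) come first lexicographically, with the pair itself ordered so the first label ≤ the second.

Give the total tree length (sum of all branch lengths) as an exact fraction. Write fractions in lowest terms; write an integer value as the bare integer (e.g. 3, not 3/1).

287/4

step 1: merge (J,K) at d=7; branch lengths J→7/2, K→7/2; new cluster JK
  updated: d(JK,O)=101/2, d(JK,R)=65/2
step 2: merge (JK,R) at d=65/2; branch lengths JK→51/4, R→65/4; new cluster JKR
  updated: d(JKR,O)=52
step 3: merge (JKR,O) at d=52; branch lengths JKR→39/4, O→26; new cluster JKOR
final tree: (((J:7/2,K:7/2):51/4,R:65/4):39/4,O:26)
total length: 287/4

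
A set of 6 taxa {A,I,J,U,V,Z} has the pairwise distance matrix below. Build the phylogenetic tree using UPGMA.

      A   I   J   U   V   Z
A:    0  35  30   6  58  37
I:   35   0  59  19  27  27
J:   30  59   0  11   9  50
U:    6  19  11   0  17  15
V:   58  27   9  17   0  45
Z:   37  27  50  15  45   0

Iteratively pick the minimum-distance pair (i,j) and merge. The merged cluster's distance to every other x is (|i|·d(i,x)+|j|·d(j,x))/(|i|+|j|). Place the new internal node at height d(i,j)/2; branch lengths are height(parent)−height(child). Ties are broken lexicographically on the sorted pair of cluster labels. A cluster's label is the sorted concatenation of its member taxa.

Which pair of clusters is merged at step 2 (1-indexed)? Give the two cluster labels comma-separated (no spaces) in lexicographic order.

iteration 1: select A,U (d=6); attach at lengths (3, 3); label the merged cluster AU
  updated: d(AU,I)=27, d(AU,J)=41/2, d(AU,V)=75/2, d(AU,Z)=26
iteration 2: select J,V (d=9); attach at lengths (9/2, 9/2); label the merged cluster JV
  updated: d(AU,JV)=29, d(I,JV)=43, d(JV,Z)=95/2
iteration 3: select AU,Z (d=26); attach at lengths (10, 13); label the merged cluster AUZ
  updated: d(AUZ,I)=27, d(AUZ,JV)=211/6
iteration 4: select AUZ,I (d=27); attach at lengths (1/2, 27/2); label the merged cluster AIUZ
  updated: d(AIUZ,JV)=297/8
iteration 5: select AIUZ,JV (d=297/8); attach at lengths (81/16, 225/16); label the merged cluster AIJUVZ
final tree: ((((A:3,U:3):10,Z:13):1/2,I:27/2):81/16,(J:9/2,V:9/2):225/16)
total length: 569/8

J,V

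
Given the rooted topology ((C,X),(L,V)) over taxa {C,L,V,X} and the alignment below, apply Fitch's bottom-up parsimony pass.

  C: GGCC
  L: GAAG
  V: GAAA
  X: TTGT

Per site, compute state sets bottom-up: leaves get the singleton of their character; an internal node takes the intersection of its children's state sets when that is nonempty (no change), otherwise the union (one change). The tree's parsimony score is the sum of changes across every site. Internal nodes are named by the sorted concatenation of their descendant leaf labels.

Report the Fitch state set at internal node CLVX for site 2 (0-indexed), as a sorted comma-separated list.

CX@0: {G} ∪ {T} = {G,T} (union, +1)
LV@0: {G} ∩ {G} = {G} (intersection, +0)
CLVX@0: {G,T} ∩ {G} = {G} (intersection, +0)
CX@1: {G} ∪ {T} = {G,T} (union, +1)
LV@1: {A} ∩ {A} = {A} (intersection, +0)
CLVX@1: {G,T} ∪ {A} = {A,G,T} (union, +1)
CX@2: {C} ∪ {G} = {C,G} (union, +1)
LV@2: {A} ∩ {A} = {A} (intersection, +0)
CLVX@2: {C,G} ∪ {A} = {A,C,G} (union, +1)
CX@3: {C} ∪ {T} = {C,T} (union, +1)
LV@3: {G} ∪ {A} = {A,G} (union, +1)
CLVX@3: {C,T} ∪ {A,G} = {A,C,G,T} (union, +1)
per-site changes: [1, 2, 2, 3]; total = 8

A,C,G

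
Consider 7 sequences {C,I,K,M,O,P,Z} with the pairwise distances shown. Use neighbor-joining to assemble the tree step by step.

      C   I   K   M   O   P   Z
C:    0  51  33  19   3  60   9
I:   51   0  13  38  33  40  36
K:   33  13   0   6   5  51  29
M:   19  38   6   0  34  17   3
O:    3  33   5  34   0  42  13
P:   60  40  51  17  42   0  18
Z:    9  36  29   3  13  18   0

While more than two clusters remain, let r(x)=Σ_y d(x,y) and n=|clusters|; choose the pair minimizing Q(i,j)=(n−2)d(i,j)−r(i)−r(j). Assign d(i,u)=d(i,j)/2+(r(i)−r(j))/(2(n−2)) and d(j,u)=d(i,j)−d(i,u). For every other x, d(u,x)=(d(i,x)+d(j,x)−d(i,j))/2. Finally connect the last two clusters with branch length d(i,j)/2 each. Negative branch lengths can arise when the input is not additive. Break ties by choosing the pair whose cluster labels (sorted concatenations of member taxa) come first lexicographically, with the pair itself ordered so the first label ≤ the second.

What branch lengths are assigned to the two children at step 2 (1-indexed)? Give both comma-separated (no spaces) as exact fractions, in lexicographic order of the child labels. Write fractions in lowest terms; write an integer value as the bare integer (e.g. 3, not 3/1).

step 1: merge (C,O) at d=3, Q=-290; branch lengths C→6, O→-3; new cluster CO
  updated: d(CO,I)=81/2, d(CO,K)=35/2, d(CO,M)=25, d(CO,P)=99/2, d(CO,Z)=19/2
step 2: merge (I,K) at d=13, Q=-232; branch lengths I→103/8, K→1/8; new cluster IK
  updated: d(CO,IK)=45/2, d(IK,M)=31/2, d(IK,P)=39, d(IK,Z)=26
step 3: merge (CO,IK) at d=45/2, Q=-142; branch lengths CO→71/6, IK→32/3; new cluster CIKO
  updated: d(CIKO,M)=9, d(CIKO,P)=33, d(CIKO,Z)=13/2
step 4: merge (CIKO,Z) at d=13/2, Q=-63; branch lengths CIKO→17/2, Z→-2; new cluster CIKOZ
  updated: d(CIKOZ,M)=11/4, d(CIKOZ,P)=89/4
step 5: merge (CIKOZ,M) at d=11/4, Q=-42; branch lengths CIKOZ→4, M→-5/4; new cluster CIKMOZ
  updated: d(CIKMOZ,P)=73/4
step 6: merge (CIKMOZ,P) at d=73/4; branch lengths CIKMOZ→73/8, P→73/8; new cluster CIKMOPZ
final tree: (((((C:6,O:-3):71/6,(I:103/8,K:1/8):32/3):17/2,Z:-2):4,M:-5/4):73/8,P:73/8)
total length: 66

103/8,1/8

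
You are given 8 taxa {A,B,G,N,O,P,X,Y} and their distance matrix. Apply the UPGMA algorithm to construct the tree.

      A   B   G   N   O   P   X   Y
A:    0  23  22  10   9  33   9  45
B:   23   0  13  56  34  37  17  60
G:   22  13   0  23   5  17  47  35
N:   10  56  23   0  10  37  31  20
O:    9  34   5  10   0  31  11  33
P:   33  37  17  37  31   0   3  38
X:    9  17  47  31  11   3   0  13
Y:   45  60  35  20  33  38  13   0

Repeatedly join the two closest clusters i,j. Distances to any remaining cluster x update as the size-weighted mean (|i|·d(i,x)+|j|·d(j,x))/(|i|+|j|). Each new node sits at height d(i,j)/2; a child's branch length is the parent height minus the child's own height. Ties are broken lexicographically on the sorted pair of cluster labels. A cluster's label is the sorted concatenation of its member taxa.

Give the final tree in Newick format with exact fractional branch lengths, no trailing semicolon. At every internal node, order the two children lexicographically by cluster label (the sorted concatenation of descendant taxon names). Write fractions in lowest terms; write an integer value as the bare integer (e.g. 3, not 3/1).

((((A:5,N:5):3,(G:5/2,O:5/2):11/2):157/24,((P:3/2,X:3/2):45/4,Y:51/4):43/24):437/168,B:120/7)

iteration 1: select P,X (d=3); attach at lengths (3/2, 3/2); label the merged cluster PX
  updated: d(A,PX)=21, d(B,PX)=27, d(G,PX)=32, d(N,PX)=34, d(O,PX)=21, d(PX,Y)=51/2
iteration 2: select G,O (d=5); attach at lengths (5/2, 5/2); label the merged cluster GO
  updated: d(A,GO)=31/2, d(B,GO)=47/2, d(GO,N)=33/2, d(GO,PX)=53/2, d(GO,Y)=34
iteration 3: select A,N (d=10); attach at lengths (5, 5); label the merged cluster AN
  updated: d(AN,B)=79/2, d(AN,GO)=16, d(AN,PX)=55/2, d(AN,Y)=65/2
iteration 4: select AN,GO (d=16); attach at lengths (3, 11/2); label the merged cluster AGNO
  updated: d(AGNO,B)=63/2, d(AGNO,PX)=27, d(AGNO,Y)=133/4
iteration 5: select PX,Y (d=51/2); attach at lengths (45/4, 51/4); label the merged cluster PXY
  updated: d(AGNO,PXY)=349/12, d(B,PXY)=38
iteration 6: select AGNO,PXY (d=349/12); attach at lengths (157/24, 43/24); label the merged cluster AGNOPXY
  updated: d(AGNOPXY,B)=240/7
iteration 7: select AGNOPXY,B (d=240/7); attach at lengths (437/168, 120/7); label the merged cluster ABGNOPXY
final tree: ((((A:5,N:5):3,(G:5/2,O:5/2):11/2):157/24,((P:3/2,X:3/2):45/4,Y:51/4):43/24):437/168,B:120/7)
total length: 13201/168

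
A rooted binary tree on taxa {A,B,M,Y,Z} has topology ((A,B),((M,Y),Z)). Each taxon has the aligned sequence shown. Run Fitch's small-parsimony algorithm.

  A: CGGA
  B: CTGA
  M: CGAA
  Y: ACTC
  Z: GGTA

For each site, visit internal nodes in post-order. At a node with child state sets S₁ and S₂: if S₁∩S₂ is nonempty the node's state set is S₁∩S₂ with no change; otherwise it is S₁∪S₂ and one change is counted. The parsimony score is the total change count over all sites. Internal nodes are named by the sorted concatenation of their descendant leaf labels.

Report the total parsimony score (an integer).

7

[col 0] AB: children A:{C}, B:{C} ∩→ {C}; cost 0
[col 0] MY: children M:{C}, Y:{A} ∪→ {A,C}; cost 1
[col 0] MYZ: children MY:{A,C}, Z:{G} ∪→ {A,C,G}; cost 1
[col 0] ABMYZ: children AB:{C}, MYZ:{A,C,G} ∩→ {C}; cost 0
[col 1] AB: children A:{G}, B:{T} ∪→ {G,T}; cost 1
[col 1] MY: children M:{G}, Y:{C} ∪→ {C,G}; cost 1
[col 1] MYZ: children MY:{C,G}, Z:{G} ∩→ {G}; cost 0
[col 1] ABMYZ: children AB:{G,T}, MYZ:{G} ∩→ {G}; cost 0
[col 2] AB: children A:{G}, B:{G} ∩→ {G}; cost 0
[col 2] MY: children M:{A}, Y:{T} ∪→ {A,T}; cost 1
[col 2] MYZ: children MY:{A,T}, Z:{T} ∩→ {T}; cost 0
[col 2] ABMYZ: children AB:{G}, MYZ:{T} ∪→ {G,T}; cost 1
[col 3] AB: children A:{A}, B:{A} ∩→ {A}; cost 0
[col 3] MY: children M:{A}, Y:{C} ∪→ {A,C}; cost 1
[col 3] MYZ: children MY:{A,C}, Z:{A} ∩→ {A}; cost 0
[col 3] ABMYZ: children AB:{A}, MYZ:{A} ∩→ {A}; cost 0
per-site changes: [2, 2, 2, 1]; total = 7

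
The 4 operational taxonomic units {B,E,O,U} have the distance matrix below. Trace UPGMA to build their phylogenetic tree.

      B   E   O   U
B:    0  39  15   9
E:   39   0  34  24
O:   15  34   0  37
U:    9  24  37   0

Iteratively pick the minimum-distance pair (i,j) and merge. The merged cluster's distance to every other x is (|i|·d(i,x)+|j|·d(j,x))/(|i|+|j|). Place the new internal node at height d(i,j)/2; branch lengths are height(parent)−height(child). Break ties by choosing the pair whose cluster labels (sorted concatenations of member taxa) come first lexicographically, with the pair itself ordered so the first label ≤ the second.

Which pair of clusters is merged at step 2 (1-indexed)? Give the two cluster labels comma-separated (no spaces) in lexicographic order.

iteration 1: select B,U (d=9); attach at lengths (9/2, 9/2); label the merged cluster BU
  updated: d(BU,E)=63/2, d(BU,O)=26
iteration 2: select BU,O (d=26); attach at lengths (17/2, 13); label the merged cluster BOU
  updated: d(BOU,E)=97/3
iteration 3: select BOU,E (d=97/3); attach at lengths (19/6, 97/6); label the merged cluster BEOU
final tree: (((B:9/2,U:9/2):17/2,O:13):19/6,E:97/6)
total length: 299/6

BU,O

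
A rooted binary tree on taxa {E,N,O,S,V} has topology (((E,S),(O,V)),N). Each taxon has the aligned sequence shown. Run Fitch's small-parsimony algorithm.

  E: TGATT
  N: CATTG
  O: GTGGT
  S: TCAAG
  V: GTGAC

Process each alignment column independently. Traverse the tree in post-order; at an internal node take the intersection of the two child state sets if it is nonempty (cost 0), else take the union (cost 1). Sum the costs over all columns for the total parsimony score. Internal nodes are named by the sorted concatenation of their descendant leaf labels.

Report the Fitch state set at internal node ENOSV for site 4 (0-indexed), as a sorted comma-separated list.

ES@0: {T} ∩ {T} = {T} (intersection, +0)
OV@0: {G} ∩ {G} = {G} (intersection, +0)
EOSV@0: {T} ∪ {G} = {G,T} (union, +1)
ENOSV@0: {G,T} ∪ {C} = {C,G,T} (union, +1)
ES@1: {G} ∪ {C} = {C,G} (union, +1)
OV@1: {T} ∩ {T} = {T} (intersection, +0)
EOSV@1: {C,G} ∪ {T} = {C,G,T} (union, +1)
ENOSV@1: {C,G,T} ∪ {A} = {A,C,G,T} (union, +1)
ES@2: {A} ∩ {A} = {A} (intersection, +0)
OV@2: {G} ∩ {G} = {G} (intersection, +0)
EOSV@2: {A} ∪ {G} = {A,G} (union, +1)
ENOSV@2: {A,G} ∪ {T} = {A,G,T} (union, +1)
ES@3: {T} ∪ {A} = {A,T} (union, +1)
OV@3: {G} ∪ {A} = {A,G} (union, +1)
EOSV@3: {A,T} ∩ {A,G} = {A} (intersection, +0)
ENOSV@3: {A} ∪ {T} = {A,T} (union, +1)
ES@4: {T} ∪ {G} = {G,T} (union, +1)
OV@4: {T} ∪ {C} = {C,T} (union, +1)
EOSV@4: {G,T} ∩ {C,T} = {T} (intersection, +0)
ENOSV@4: {T} ∪ {G} = {G,T} (union, +1)
per-site changes: [2, 3, 2, 3, 3]; total = 13

G,T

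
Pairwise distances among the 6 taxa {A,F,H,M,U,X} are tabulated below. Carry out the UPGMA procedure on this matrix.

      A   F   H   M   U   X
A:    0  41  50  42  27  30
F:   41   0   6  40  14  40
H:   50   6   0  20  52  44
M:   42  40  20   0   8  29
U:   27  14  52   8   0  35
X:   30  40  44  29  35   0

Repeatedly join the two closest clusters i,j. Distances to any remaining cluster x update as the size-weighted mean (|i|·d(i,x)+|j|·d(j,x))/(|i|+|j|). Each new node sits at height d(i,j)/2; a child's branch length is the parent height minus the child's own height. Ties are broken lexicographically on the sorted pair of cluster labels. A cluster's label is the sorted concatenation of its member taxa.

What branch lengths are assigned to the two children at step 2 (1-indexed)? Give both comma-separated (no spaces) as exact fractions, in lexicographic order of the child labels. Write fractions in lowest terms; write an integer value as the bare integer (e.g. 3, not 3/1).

1. join F+H (d=6) ⇒ FH; edges |F|=3, |H|=3
  updated: d(A,FH)=91/2, d(FH,M)=30, d(FH,U)=33, d(FH,X)=42
2. join M+U (d=8) ⇒ MU; edges |M|=4, |U|=4
  updated: d(A,MU)=69/2, d(FH,MU)=63/2, d(MU,X)=32
3. join A+X (d=30) ⇒ AX; edges |A|=15, |X|=15
  updated: d(AX,FH)=175/4, d(AX,MU)=133/4
4. join FH+MU (d=63/2) ⇒ FHMU; edges |FH|=51/4, |MU|=47/4
  updated: d(AX,FHMU)=77/2
5. join AX+FHMU (d=77/2) ⇒ AFHMUX; edges |AX|=17/4, |FHMU|=7/2
final tree: ((A:15,X:15):17/4,((F:3,H:3):51/4,(M:4,U:4):47/4):7/2)
total length: 305/4

4,4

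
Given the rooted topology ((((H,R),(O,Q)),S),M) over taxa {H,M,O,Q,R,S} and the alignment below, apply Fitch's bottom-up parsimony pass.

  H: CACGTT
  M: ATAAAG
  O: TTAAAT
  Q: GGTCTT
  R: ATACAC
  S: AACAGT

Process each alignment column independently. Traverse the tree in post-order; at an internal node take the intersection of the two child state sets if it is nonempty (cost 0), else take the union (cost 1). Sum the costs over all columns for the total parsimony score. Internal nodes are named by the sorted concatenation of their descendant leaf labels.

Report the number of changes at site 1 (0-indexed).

3

HR@0: {C} ∪ {A} = {A,C} (union, +1)
OQ@0: {T} ∪ {G} = {G,T} (union, +1)
HOQR@0: {A,C} ∪ {G,T} = {A,C,G,T} (union, +1)
HOQRS@0: {A,C,G,T} ∩ {A} = {A} (intersection, +0)
HMOQRS@0: {A} ∩ {A} = {A} (intersection, +0)
HR@1: {A} ∪ {T} = {A,T} (union, +1)
OQ@1: {T} ∪ {G} = {G,T} (union, +1)
HOQR@1: {A,T} ∩ {G,T} = {T} (intersection, +0)
HOQRS@1: {T} ∪ {A} = {A,T} (union, +1)
HMOQRS@1: {A,T} ∩ {T} = {T} (intersection, +0)
HR@2: {C} ∪ {A} = {A,C} (union, +1)
OQ@2: {A} ∪ {T} = {A,T} (union, +1)
HOQR@2: {A,C} ∩ {A,T} = {A} (intersection, +0)
HOQRS@2: {A} ∪ {C} = {A,C} (union, +1)
HMOQRS@2: {A,C} ∩ {A} = {A} (intersection, +0)
HR@3: {G} ∪ {C} = {C,G} (union, +1)
OQ@3: {A} ∪ {C} = {A,C} (union, +1)
HOQR@3: {C,G} ∩ {A,C} = {C} (intersection, +0)
HOQRS@3: {C} ∪ {A} = {A,C} (union, +1)
HMOQRS@3: {A,C} ∩ {A} = {A} (intersection, +0)
HR@4: {T} ∪ {A} = {A,T} (union, +1)
OQ@4: {A} ∪ {T} = {A,T} (union, +1)
HOQR@4: {A,T} ∩ {A,T} = {A,T} (intersection, +0)
HOQRS@4: {A,T} ∪ {G} = {A,G,T} (union, +1)
HMOQRS@4: {A,G,T} ∩ {A} = {A} (intersection, +0)
HR@5: {T} ∪ {C} = {C,T} (union, +1)
OQ@5: {T} ∩ {T} = {T} (intersection, +0)
HOQR@5: {C,T} ∩ {T} = {T} (intersection, +0)
HOQRS@5: {T} ∩ {T} = {T} (intersection, +0)
HMOQRS@5: {T} ∪ {G} = {G,T} (union, +1)
per-site changes: [3, 3, 3, 3, 3, 2]; total = 17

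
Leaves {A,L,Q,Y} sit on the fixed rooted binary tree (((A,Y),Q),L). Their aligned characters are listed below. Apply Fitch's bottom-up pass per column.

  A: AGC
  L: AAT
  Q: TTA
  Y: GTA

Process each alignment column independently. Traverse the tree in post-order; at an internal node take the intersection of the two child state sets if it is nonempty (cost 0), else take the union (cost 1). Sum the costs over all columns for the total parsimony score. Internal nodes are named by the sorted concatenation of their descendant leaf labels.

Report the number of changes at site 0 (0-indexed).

AY@0: {A} ∪ {G} = {A,G} (union, +1)
AQY@0: {A,G} ∪ {T} = {A,G,T} (union, +1)
ALQY@0: {A,G,T} ∩ {A} = {A} (intersection, +0)
AY@1: {G} ∪ {T} = {G,T} (union, +1)
AQY@1: {G,T} ∩ {T} = {T} (intersection, +0)
ALQY@1: {T} ∪ {A} = {A,T} (union, +1)
AY@2: {C} ∪ {A} = {A,C} (union, +1)
AQY@2: {A,C} ∩ {A} = {A} (intersection, +0)
ALQY@2: {A} ∪ {T} = {A,T} (union, +1)
per-site changes: [2, 2, 2]; total = 6

2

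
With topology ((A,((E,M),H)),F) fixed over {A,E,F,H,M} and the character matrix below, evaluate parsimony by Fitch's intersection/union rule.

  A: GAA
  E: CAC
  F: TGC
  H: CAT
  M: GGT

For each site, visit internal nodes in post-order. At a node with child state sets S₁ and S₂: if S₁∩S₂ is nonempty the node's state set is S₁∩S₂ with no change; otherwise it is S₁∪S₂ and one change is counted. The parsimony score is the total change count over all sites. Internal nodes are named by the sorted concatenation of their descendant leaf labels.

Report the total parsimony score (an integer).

site 0, node EM: E={C} ∪ M={G} → {C,G} (+1)
site 0, node EHM: EM={C,G} ∩ H={C} → {C} (+0)
site 0, node AEHM: A={G} ∪ EHM={C} → {C,G} (+1)
site 0, node AEFHM: AEHM={C,G} ∪ F={T} → {C,G,T} (+1)
site 1, node EM: E={A} ∪ M={G} → {A,G} (+1)
site 1, node EHM: EM={A,G} ∩ H={A} → {A} (+0)
site 1, node AEHM: A={A} ∩ EHM={A} → {A} (+0)
site 1, node AEFHM: AEHM={A} ∪ F={G} → {A,G} (+1)
site 2, node EM: E={C} ∪ M={T} → {C,T} (+1)
site 2, node EHM: EM={C,T} ∩ H={T} → {T} (+0)
site 2, node AEHM: A={A} ∪ EHM={T} → {A,T} (+1)
site 2, node AEFHM: AEHM={A,T} ∪ F={C} → {A,C,T} (+1)
per-site changes: [3, 2, 3]; total = 8

8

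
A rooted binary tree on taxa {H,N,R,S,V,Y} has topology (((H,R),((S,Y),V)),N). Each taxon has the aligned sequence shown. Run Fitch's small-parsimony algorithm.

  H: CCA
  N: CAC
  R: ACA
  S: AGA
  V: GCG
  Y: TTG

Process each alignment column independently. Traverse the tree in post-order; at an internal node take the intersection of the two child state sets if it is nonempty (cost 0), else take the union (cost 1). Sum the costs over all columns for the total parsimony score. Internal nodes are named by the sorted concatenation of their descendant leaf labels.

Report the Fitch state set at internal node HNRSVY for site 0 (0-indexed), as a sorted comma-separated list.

A,C

HR@0: {C} ∪ {A} = {A,C} (union, +1)
SY@0: {A} ∪ {T} = {A,T} (union, +1)
SVY@0: {A,T} ∪ {G} = {A,G,T} (union, +1)
HRSVY@0: {A,C} ∩ {A,G,T} = {A} (intersection, +0)
HNRSVY@0: {A} ∪ {C} = {A,C} (union, +1)
HR@1: {C} ∩ {C} = {C} (intersection, +0)
SY@1: {G} ∪ {T} = {G,T} (union, +1)
SVY@1: {G,T} ∪ {C} = {C,G,T} (union, +1)
HRSVY@1: {C} ∩ {C,G,T} = {C} (intersection, +0)
HNRSVY@1: {C} ∪ {A} = {A,C} (union, +1)
HR@2: {A} ∩ {A} = {A} (intersection, +0)
SY@2: {A} ∪ {G} = {A,G} (union, +1)
SVY@2: {A,G} ∩ {G} = {G} (intersection, +0)
HRSVY@2: {A} ∪ {G} = {A,G} (union, +1)
HNRSVY@2: {A,G} ∪ {C} = {A,C,G} (union, +1)
per-site changes: [4, 3, 3]; total = 10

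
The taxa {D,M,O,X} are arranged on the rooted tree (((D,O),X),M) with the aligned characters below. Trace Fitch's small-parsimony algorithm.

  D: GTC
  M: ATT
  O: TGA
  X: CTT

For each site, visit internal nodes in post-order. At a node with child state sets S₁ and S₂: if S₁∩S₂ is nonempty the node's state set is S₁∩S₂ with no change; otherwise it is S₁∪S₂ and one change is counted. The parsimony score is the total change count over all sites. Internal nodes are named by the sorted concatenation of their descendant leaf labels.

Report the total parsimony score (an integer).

6

[col 0] DO: children D:{G}, O:{T} ∪→ {G,T}; cost 1
[col 0] DOX: children DO:{G,T}, X:{C} ∪→ {C,G,T}; cost 1
[col 0] DMOX: children DOX:{C,G,T}, M:{A} ∪→ {A,C,G,T}; cost 1
[col 1] DO: children D:{T}, O:{G} ∪→ {G,T}; cost 1
[col 1] DOX: children DO:{G,T}, X:{T} ∩→ {T}; cost 0
[col 1] DMOX: children DOX:{T}, M:{T} ∩→ {T}; cost 0
[col 2] DO: children D:{C}, O:{A} ∪→ {A,C}; cost 1
[col 2] DOX: children DO:{A,C}, X:{T} ∪→ {A,C,T}; cost 1
[col 2] DMOX: children DOX:{A,C,T}, M:{T} ∩→ {T}; cost 0
per-site changes: [3, 1, 2]; total = 6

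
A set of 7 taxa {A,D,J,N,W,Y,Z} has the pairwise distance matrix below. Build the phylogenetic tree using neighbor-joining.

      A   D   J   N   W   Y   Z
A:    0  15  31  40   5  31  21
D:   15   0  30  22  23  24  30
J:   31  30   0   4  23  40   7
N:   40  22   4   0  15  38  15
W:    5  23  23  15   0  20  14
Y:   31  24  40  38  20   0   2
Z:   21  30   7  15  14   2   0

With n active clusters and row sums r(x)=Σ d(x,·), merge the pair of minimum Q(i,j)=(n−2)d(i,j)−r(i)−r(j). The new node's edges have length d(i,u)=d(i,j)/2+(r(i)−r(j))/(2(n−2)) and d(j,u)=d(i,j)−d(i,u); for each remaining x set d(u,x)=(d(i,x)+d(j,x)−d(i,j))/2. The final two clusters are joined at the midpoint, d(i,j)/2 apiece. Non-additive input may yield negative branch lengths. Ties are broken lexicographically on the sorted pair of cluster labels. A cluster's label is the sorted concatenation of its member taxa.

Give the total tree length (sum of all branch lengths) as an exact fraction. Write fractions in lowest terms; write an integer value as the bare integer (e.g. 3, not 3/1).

847/16

step 1: merge (J,N) at d=4, Q=-249; branch lengths J→21/10, N→19/10; new cluster JN
  updated: d(A,JN)=67/2, d(D,JN)=24, d(JN,W)=17, d(JN,Y)=37, d(JN,Z)=9
step 2: merge (Y,Z) at d=2, Q=-182; branch lengths Y→23/4, Z→-15/4; new cluster YZ
  updated: d(A,YZ)=25, d(D,YZ)=26, d(JN,YZ)=22, d(W,YZ)=16
step 3: merge (A,W) at d=5, Q=-249/2; branch lengths A→65/12, W→-5/12; new cluster AW
  updated: d(AW,D)=33/2, d(AW,JN)=91/4, d(AW,YZ)=18
step 4: merge (AW,D) at d=33/2, Q=-363/4; branch lengths AW→95/16, D→169/16; new cluster ADW
  updated: d(ADW,JN)=121/8, d(ADW,YZ)=55/4
step 5: merge (ADW,JN) at d=121/8, Q=-407/8; branch lengths ADW→55/16, JN→187/16; new cluster ADJNW
  updated: d(ADJNW,YZ)=165/16
step 6: merge (ADJNW,YZ) at d=165/16; branch lengths ADJNW→165/32, YZ→165/32; new cluster ADJNWYZ
final tree: ((((A:65/12,W:-5/12):95/16,D:169/16):55/16,(J:21/10,N:19/10):187/16):165/32,(Y:23/4,Z:-15/4):165/32)
total length: 847/16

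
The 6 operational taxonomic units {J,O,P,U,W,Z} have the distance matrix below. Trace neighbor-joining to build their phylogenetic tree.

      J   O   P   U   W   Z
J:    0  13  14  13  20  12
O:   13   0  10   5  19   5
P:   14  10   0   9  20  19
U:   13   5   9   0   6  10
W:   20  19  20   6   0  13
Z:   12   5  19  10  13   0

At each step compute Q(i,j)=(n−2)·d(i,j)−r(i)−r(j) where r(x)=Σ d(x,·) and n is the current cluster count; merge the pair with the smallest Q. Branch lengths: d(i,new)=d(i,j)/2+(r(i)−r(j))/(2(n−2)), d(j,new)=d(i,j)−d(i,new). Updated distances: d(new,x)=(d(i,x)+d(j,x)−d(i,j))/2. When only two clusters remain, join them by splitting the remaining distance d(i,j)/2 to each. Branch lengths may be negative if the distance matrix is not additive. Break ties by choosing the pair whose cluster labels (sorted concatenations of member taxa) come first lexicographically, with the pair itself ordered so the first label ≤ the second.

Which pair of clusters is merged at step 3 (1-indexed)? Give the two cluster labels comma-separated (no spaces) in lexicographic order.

step 1: merge (U,W) at d=6, Q=-97; branch lengths U→-11/8, W→59/8; new cluster UW
  updated: d(J,UW)=27/2, d(O,UW)=9, d(P,UW)=23/2, d(UW,Z)=17/2
step 2: merge (O,Z) at d=5, Q=-133/2; branch lengths O→5/4, Z→15/4; new cluster OZ
  updated: d(J,OZ)=10, d(OZ,P)=12, d(OZ,UW)=25/4
step 3: merge (J,P) at d=14, Q=-47; branch lengths J→7, P→7; new cluster JP
  updated: d(JP,OZ)=4, d(JP,UW)=11/2
step 4: merge (JP,OZ) at d=4, Q=-63/4; branch lengths JP→13/8, OZ→19/8; new cluster JOPZ
  updated: d(JOPZ,UW)=31/8
step 5: merge (JOPZ,UW) at d=31/8; branch lengths JOPZ→31/16, UW→31/16; new cluster JOPUWZ
final tree: (((J:7,P:7):13/8,(O:5/4,Z:15/4):19/8):31/16,(U:-11/8,W:59/8):31/16)
total length: 263/8

J,P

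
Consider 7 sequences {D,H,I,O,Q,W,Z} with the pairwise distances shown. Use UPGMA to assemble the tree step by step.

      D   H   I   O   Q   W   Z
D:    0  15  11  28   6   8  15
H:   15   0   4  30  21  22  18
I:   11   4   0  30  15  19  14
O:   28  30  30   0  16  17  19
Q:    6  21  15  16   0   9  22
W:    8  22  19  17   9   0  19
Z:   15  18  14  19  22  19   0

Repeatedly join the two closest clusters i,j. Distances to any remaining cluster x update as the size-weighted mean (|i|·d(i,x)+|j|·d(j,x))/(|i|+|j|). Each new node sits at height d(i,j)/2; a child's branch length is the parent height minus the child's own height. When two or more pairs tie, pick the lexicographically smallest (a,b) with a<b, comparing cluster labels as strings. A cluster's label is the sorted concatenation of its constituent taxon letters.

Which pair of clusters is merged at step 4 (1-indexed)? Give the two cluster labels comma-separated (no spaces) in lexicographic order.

1. join H+I (d=4) ⇒ HI; edges |H|=2, |I|=2
  updated: d(D,HI)=13, d(HI,O)=30, d(HI,Q)=18, d(HI,W)=41/2, d(HI,Z)=16
2. join D+Q (d=6) ⇒ DQ; edges |D|=3, |Q|=3
  updated: d(DQ,HI)=31/2, d(DQ,O)=22, d(DQ,W)=17/2, d(DQ,Z)=37/2
3. join DQ+W (d=17/2) ⇒ DQW; edges |DQ|=5/4, |W|=17/4
  updated: d(DQW,HI)=103/6, d(DQW,O)=61/3, d(DQW,Z)=56/3
4. join HI+Z (d=16) ⇒ HIZ; edges |HI|=6, |Z|=8
  updated: d(DQW,HIZ)=53/3, d(HIZ,O)=79/3
5. join DQW+HIZ (d=53/3) ⇒ DHIQWZ; edges |DQW|=55/12, |HIZ|=5/6
  updated: d(DHIQWZ,O)=70/3
6. join DHIQWZ+O (d=70/3) ⇒ DHIOQWZ; edges |DHIQWZ|=17/6, |O|=35/3
final tree: ((((D:3,Q:3):5/4,W:17/4):55/12,((H:2,I:2):6,Z:8):5/6):17/6,O:35/3)
total length: 593/12

HI,Z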